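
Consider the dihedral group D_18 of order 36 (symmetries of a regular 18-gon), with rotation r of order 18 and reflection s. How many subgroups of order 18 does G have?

|G| = 36 and 18 | 36, so subgroups of order 18 are possible by Lagrange.
The subgroups of order 18 are: {e, r, r^2, r^3, r^4, r^5, r^6, r^7, r^8, r^9, r^10, r^11, r^12, r^13, r^14, r^15, r^16, r^17}; {e, r^2, r^4, r^6, r^8, r^10, r^12, r^14, r^16, s, r^2s, r^4s, r^6s, r^8s, r^10s, r^12s, r^14s, r^16s}; {e, r^2, r^4, r^6, r^8, r^10, r^12, r^14, r^16, rs, r^3s, r^5s, r^7s, r^9s, r^11s, r^13s, r^15s, r^17s}.
So G has 3 subgroups of order 18.

3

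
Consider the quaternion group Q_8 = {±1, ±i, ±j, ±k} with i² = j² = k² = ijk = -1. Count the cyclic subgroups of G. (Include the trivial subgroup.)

A cyclic subgroup of order d is generated by each of its φ(d) elements of order d, so the cyclic subgroups of order d number (#elements of order d)/φ(d).
Cyclic subgroups by order — order 1: 1; order 2: 1; order 4: 3.
Total: 5.

5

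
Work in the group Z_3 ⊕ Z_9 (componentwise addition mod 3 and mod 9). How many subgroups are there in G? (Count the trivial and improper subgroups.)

10

|G| = 27, so by Lagrange every subgroup order divides 27. Divisors: 1, 3, 9, 27.
Subgroups by order — order 1: 1; order 3: 4; order 9: 4; order 27: 1.
Total: 1 + 4 + 4 + 1 = 10.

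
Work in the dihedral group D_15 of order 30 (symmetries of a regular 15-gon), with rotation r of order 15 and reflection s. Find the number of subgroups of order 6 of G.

|G| = 30 and 6 | 30, so subgroups of order 6 are possible by Lagrange.
The subgroups of order 6 are: {e, r^5, r^10, s, r^5s, r^10s}; {e, r^5, r^10, rs, r^6s, r^11s}; {e, r^5, r^10, r^2s, r^7s, r^12s}; {e, r^5, r^10, r^3s, r^8s, r^13s}; … (5 in all).
So G has 5 subgroups of order 6.

5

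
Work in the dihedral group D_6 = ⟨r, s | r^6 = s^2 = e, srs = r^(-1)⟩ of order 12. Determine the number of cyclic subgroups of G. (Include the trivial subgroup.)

Each element a generates a cyclic subgroup ⟨a⟩; distinct elements may generate the same one (a cyclic group of order d has φ(d) generators).
Cyclic subgroups by order — order 1: 1; order 2: 7; order 3: 1; order 6: 1.
Total: 10.

10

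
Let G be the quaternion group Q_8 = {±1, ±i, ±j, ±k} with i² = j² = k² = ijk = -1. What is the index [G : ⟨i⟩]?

2

|⟨i⟩| = 4 and |G| = 8.
By Lagrange, [G : H] = |G|/|H| = 8/4 = 2.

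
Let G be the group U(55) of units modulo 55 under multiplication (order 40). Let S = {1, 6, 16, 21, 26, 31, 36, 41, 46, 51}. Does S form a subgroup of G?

|S| = 10 divides |G| = 40, consistent with Lagrange.
S contains the identity, every element's inverse is in S, and S is closed under ·: it is a subgroup.
In fact S = ⟨6⟩.

Yes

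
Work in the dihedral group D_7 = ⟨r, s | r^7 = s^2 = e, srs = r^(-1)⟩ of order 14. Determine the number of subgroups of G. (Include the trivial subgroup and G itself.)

10

|G| = 14, so by Lagrange every subgroup order divides 14. Divisors: 1, 2, 7, 14.
Subgroups by order — order 1: 1; order 2: 7; order 7: 1; order 14: 1.
Total: 1 + 7 + 1 + 1 = 10.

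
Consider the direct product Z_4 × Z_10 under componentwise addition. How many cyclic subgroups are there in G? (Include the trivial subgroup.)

Each element a generates a cyclic subgroup ⟨a⟩; distinct elements may generate the same one (a cyclic group of order d has φ(d) generators).
Cyclic subgroups by order — order 1: 1; order 2: 3; order 4: 2; order 5: 1; order 10: 3; order 20: 2.
Total: 12.

12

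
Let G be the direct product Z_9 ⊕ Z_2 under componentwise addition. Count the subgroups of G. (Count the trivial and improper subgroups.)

6

|G| = 18, so by Lagrange every subgroup order divides 18. Divisors: 1, 2, 3, 6, 9, 18.
Subgroups by order — order 1: 1; order 2: 1; order 3: 1; order 6: 1; order 9: 1; order 18: 1.
Total: 1 + 1 + 1 + 1 + 1 + 1 = 6.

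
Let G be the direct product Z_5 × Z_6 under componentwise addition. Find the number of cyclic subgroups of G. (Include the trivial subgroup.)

8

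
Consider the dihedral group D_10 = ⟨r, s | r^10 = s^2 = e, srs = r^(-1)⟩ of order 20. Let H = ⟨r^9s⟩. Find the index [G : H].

|⟨r^9s⟩| = 2 and |G| = 20.
By Lagrange, [G : H] = |G|/|H| = 20/2 = 10.

10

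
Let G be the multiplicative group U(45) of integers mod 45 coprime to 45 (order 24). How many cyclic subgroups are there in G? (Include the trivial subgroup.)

12

A cyclic subgroup of order d is generated by each of its φ(d) elements of order d, so the cyclic subgroups of order d number (#elements of order d)/φ(d).
Cyclic subgroups by order — order 1: 1; order 2: 3; order 3: 1; order 4: 2; order 6: 3; order 12: 2.
Total: 12.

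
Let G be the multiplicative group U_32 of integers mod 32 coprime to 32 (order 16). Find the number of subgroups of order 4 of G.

3

|G| = 16 and 4 | 16, so subgroups of order 4 are possible by Lagrange.
The subgroups of order 4 are: {1, 15, 17, 31}; {1, 7, 17, 23}; {1, 9, 17, 25}.
So G has 3 subgroups of order 4.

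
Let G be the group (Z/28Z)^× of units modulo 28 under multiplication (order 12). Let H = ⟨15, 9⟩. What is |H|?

|⟨15⟩| = 2 and |⟨9⟩| = 3, so |H| is a multiple of lcm(2, 3) = 6 and divides |G| = 12.
Closing under the operation: H = {1, 9, 11, 15, 23, 25}, so |H| = 6.

6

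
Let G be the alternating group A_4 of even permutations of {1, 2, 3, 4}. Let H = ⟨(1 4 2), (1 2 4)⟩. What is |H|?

3

|⟨(1 4 2)⟩| = 3 and |⟨(1 2 4)⟩| = 3, so |H| is a multiple of lcm(3, 3) = 3 and divides |G| = 12.
Closing under the operation: H = {e, (1 2 4), (1 4 2)}, so |H| = 3.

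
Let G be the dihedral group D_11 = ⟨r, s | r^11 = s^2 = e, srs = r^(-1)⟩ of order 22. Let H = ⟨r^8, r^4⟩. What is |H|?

|⟨r^8⟩| = 11 and |⟨r^4⟩| = 11, so |H| is a multiple of lcm(11, 11) = 11 and divides |G| = 22.
Closing under the operation: H = {e, r, r^2, r^3, r^4, r^5, r^6, r^7, r^8, r^9, r^10}, so |H| = 11.

11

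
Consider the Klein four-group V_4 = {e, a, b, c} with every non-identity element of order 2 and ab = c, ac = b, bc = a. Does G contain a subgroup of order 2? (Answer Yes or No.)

Yes

2 | 4. A subgroup of order 2 is {e, a}.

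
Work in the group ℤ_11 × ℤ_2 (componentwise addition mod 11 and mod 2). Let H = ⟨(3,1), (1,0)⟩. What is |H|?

22

|⟨(3,1)⟩| = 22 and |⟨(1,0)⟩| = 11, so |H| is a multiple of lcm(22, 11) = 22 and divides |G| = 22.
Closing {(3,1), (1,0)} under the group operation gives all of G, so |H| = 22.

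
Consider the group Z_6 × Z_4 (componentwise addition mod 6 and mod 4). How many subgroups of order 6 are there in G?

3

|G| = 24 and 6 | 24, so subgroups of order 6 are possible by Lagrange.
The subgroups of order 6 are: {(0,0), (0,2), (2,0), (2,2), (4,0), (4,2)}; {(0,0), (1,0), (2,0), (3,0), (4,0), (5,0)}; {(0,0), (1,2), (2,0), (3,2), (4,0), (5,2)}.
So G has 3 subgroups of order 6.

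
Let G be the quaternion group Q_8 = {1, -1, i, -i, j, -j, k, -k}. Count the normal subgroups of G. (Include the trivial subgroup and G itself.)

6

G has 6 subgroups. Checking conjugation-invariance by order — order 1: 1/1 normal; order 2: 1/1 normal; order 4: 3/3 normal; order 8: 1/1 normal.
Total normal subgroups: 6.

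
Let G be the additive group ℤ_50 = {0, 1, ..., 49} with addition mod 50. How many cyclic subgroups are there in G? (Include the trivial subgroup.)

Each element a generates a cyclic subgroup ⟨a⟩; distinct elements may generate the same one (a cyclic group of order d has φ(d) generators).
Cyclic subgroups by order — order 1: 1; order 2: 1; order 5: 1; order 10: 1; order 25: 1; order 50: 1.
Total: 6.

6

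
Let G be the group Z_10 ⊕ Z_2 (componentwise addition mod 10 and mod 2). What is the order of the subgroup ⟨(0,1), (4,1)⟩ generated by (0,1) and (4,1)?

10

|⟨(0,1)⟩| = 2 and |⟨(4,1)⟩| = 10, so |H| is a multiple of lcm(2, 10) = 10 and divides |G| = 20.
Closing under the operation: H = {(0,0), (0,1), (2,0), (2,1), (4,0), (4,1), (6,0), (6,1), (8,0), (8,1)}, so |H| = 10.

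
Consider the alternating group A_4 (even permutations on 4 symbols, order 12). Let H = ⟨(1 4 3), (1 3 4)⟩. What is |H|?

3

|⟨(1 4 3)⟩| = 3 and |⟨(1 3 4)⟩| = 3, so |H| is a multiple of lcm(3, 3) = 3 and divides |G| = 12.
Closing under the operation: H = {e, (1 3 4), (1 4 3)}, so |H| = 3.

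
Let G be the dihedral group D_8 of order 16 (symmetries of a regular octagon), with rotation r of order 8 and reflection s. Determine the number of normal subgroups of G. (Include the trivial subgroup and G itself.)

7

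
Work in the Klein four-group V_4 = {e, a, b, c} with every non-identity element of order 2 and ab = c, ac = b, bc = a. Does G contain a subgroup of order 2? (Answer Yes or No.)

2 | 4. A subgroup of order 2 is {e, a}.

Yes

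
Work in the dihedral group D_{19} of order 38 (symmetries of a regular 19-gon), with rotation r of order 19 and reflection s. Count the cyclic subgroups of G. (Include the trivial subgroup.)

A cyclic subgroup of order d is generated by each of its φ(d) elements of order d, so the cyclic subgroups of order d number (#elements of order d)/φ(d).
Cyclic subgroups by order — order 1: 1; order 2: 19; order 19: 1.
Total: 21.

21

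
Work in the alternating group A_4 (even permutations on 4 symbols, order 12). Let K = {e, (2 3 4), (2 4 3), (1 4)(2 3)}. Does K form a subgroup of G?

No

Closure fails: (2 4 3) ∘ (1 4)(2 3) = (1 3 4) ∉ K. So K is not a subgroup.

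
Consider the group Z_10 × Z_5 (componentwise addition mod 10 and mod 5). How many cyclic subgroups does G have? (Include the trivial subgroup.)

Each element a generates a cyclic subgroup ⟨a⟩; distinct elements may generate the same one (a cyclic group of order d has φ(d) generators).
Cyclic subgroups by order — order 1: 1; order 2: 1; order 5: 6; order 10: 6.
Total: 14.

14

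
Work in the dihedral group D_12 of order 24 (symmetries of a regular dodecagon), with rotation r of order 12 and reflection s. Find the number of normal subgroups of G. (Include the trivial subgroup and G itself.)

9

G has 34 subgroups. Checking conjugation-invariance by order — order 1: 1/1 normal; order 2: 1/13 normal; order 3: 1/1 normal; order 4: 1/7 normal; order 6: 1/5 normal; order 8: 0/3 normal; order 12: 3/3 normal; order 24: 1/1 normal.
Total normal subgroups: 9.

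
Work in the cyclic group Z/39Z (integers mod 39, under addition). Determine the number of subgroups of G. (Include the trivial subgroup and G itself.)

4

A cyclic group of order 39 has exactly one subgroup for each divisor of 39.
Divisors of 39: 1, 3, 13, 39.
So Z/39Z has 4 subgroups.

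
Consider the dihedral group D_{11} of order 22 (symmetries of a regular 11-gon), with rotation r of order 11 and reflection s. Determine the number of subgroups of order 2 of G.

11

|G| = 22 and 2 | 22, so subgroups of order 2 are possible by Lagrange.
The subgroups of order 2 are: {e, r^10s}; {e, r^2s}; {e, r^3s}; {e, r^4s}; … (11 in all).
So G has 11 subgroups of order 2.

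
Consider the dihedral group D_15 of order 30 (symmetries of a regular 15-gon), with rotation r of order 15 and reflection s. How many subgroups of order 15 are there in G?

|G| = 30 and 15 | 30, so subgroups of order 15 are possible by Lagrange.
The subgroups of order 15 are: {e, r, r^2, r^3, r^4, r^5, r^6, r^7, r^8, r^9, r^10, r^11, r^12, r^13, r^14}.
So G has 1 subgroup of order 15.

1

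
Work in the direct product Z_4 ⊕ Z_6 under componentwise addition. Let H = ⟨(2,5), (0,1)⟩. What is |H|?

|⟨(2,5)⟩| = 6 and |⟨(0,1)⟩| = 6, so |H| is a multiple of lcm(6, 6) = 6 and divides |G| = 24.
Closing under the operation: H = {(0,0), (0,1), (0,2), (0,3), (0,4), (0,5), (2,0), (2,1), (2,2), (2,3), (2,4), (2,5)}, so |H| = 12.

12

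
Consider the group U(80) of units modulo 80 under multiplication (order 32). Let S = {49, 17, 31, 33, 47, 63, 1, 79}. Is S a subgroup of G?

Yes

|S| = 8 divides |G| = 32, consistent with Lagrange.
S contains the identity, every element's inverse is in S, and S is closed under ·: it is a subgroup.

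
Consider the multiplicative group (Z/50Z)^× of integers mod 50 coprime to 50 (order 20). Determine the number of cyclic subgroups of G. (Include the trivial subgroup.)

6

Group the elements of G by the cyclic subgroup they generate; each cyclic subgroup of order d accounts for φ(d) elements.
Cyclic subgroups by order — order 1: 1; order 2: 1; order 4: 1; order 5: 1; order 10: 1; order 20: 1.
Total: 6.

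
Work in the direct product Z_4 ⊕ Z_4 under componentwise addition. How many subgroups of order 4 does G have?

|G| = 16 and 4 | 16, so subgroups of order 4 are possible by Lagrange.
The subgroups of order 4 are: {(0,0), (0,1), (0,2), (0,3)}; {(0,0), (0,2), (2,0), (2,2)}; {(0,0), (0,2), (2,1), (2,3)}; {(0,0), (1,0), (2,0), (3,0)}; … (7 in all).
So G has 7 subgroups of order 4.

7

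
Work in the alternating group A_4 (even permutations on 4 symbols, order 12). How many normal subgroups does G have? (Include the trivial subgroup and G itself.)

3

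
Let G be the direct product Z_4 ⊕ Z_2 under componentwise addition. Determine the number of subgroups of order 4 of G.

|G| = 8 and 4 | 8, so subgroups of order 4 are possible by Lagrange.
The subgroups of order 4 are: {(0,0), (0,1), (2,0), (2,1)}; {(0,0), (1,0), (2,0), (3,0)}; {(0,0), (1,1), (2,0), (3,1)}.
So G has 3 subgroups of order 4.

3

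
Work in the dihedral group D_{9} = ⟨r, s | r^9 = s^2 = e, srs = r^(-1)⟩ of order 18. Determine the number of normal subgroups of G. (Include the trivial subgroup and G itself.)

4

G has 16 subgroups. Checking conjugation-invariance by order — order 1: 1/1 normal; order 2: 0/9 normal; order 3: 1/1 normal; order 6: 0/3 normal; order 9: 1/1 normal; order 18: 1/1 normal.
Total normal subgroups: 4.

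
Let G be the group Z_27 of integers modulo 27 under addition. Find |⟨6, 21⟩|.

|⟨6⟩| = 9 and |⟨21⟩| = 9, so |H| is a multiple of lcm(9, 9) = 9 and divides |G| = 27.
Closing under the operation: H = {0, 3, 6, 9, 12, 15, 18, 21, 24}, so |H| = 9.

9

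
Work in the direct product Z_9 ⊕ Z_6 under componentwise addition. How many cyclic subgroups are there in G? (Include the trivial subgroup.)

16

Each element a generates a cyclic subgroup ⟨a⟩; distinct elements may generate the same one (a cyclic group of order d has φ(d) generators).
Cyclic subgroups by order — order 1: 1; order 2: 1; order 3: 4; order 6: 4; order 9: 3; order 18: 3.
Total: 16.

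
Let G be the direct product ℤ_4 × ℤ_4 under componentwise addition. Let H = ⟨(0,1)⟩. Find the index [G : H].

4

|⟨(0,1)⟩| = 4 and |G| = 16.
By Lagrange, [G : H] = |G|/|H| = 16/4 = 4.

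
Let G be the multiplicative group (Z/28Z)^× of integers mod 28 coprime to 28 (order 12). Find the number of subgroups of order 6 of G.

|G| = 12 and 6 | 12, so subgroups of order 6 are possible by Lagrange.
The subgroups of order 6 are: {1, 9, 11, 15, 23, 25}; {1, 5, 9, 13, 17, 25}; {1, 3, 9, 19, 25, 27}.
So G has 3 subgroups of order 6.

3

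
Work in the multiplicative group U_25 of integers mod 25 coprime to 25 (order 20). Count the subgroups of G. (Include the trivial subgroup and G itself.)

6

|G| = 20, so by Lagrange every subgroup order divides 20. Divisors: 1, 2, 4, 5, 10, 20.
Subgroups by order — order 1: 1; order 2: 1; order 4: 1; order 5: 1; order 10: 1; order 20: 1.
Total: 1 + 1 + 1 + 1 + 1 + 1 = 6.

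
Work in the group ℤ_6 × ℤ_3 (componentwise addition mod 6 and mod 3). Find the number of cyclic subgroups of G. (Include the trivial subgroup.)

Each element a generates a cyclic subgroup ⟨a⟩; distinct elements may generate the same one (a cyclic group of order d has φ(d) generators).
Cyclic subgroups by order — order 1: 1; order 2: 1; order 3: 4; order 6: 4.
Total: 10.

10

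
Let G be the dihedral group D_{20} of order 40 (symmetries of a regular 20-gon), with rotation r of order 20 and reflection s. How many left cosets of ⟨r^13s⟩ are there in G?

20

|⟨r^13s⟩| = 2 and |G| = 40.
By Lagrange, [G : H] = |G|/|H| = 40/2 = 20.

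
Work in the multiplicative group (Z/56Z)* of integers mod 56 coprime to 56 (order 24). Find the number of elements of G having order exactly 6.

Enumerating element orders in G gives 14 elements of order 6.

14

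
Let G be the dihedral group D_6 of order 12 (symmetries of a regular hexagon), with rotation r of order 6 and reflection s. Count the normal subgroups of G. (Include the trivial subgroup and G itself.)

G has 16 subgroups. Checking conjugation-invariance by order — order 1: 1/1 normal; order 2: 1/7 normal; order 3: 1/1 normal; order 4: 0/3 normal; order 6: 3/3 normal; order 12: 1/1 normal.
Total normal subgroups: 7.

7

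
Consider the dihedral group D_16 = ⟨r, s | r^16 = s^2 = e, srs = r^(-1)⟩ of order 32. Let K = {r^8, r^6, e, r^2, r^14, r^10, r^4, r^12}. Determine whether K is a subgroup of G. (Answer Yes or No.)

Yes

|K| = 8 divides |G| = 32, consistent with Lagrange.
K contains the identity, every element's inverse is in K, and K is closed under ·: it is a subgroup.
In fact K = ⟨r^2⟩.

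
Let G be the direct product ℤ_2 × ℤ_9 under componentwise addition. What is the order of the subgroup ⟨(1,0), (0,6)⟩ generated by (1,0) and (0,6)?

6

|⟨(1,0)⟩| = 2 and |⟨(0,6)⟩| = 3, so |H| is a multiple of lcm(2, 3) = 6 and divides |G| = 18.
Closing under the operation: H = {(0,0), (0,3), (0,6), (1,0), (1,3), (1,6)}, so |H| = 6.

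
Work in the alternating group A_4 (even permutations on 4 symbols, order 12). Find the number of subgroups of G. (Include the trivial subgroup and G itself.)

10

|G| = 12, so by Lagrange every subgroup order divides 12. Divisors: 1, 2, 3, 4, 6, 12.
Subgroups by order — order 1: 1; order 2: 3; order 3: 4; order 4: 1; order 6: 0; order 12: 1.
Total: 1 + 3 + 4 + 1 + 0 + 1 = 10.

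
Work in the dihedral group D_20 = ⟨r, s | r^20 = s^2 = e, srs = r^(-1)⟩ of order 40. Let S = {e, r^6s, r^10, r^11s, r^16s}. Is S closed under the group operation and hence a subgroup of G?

No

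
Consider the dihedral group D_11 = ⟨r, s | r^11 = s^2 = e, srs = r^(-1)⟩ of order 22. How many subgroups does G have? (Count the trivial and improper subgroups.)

|G| = 22, so by Lagrange every subgroup order divides 22. Divisors: 1, 2, 11, 22.
Subgroups by order — order 1: 1; order 2: 11; order 11: 1; order 22: 1.
Total: 1 + 11 + 1 + 1 = 14.

14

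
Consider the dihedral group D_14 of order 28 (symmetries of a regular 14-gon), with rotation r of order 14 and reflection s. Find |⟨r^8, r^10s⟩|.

|⟨r^8⟩| = 7 and |⟨r^10s⟩| = 2, so |H| is a multiple of lcm(7, 2) = 14 and divides |G| = 28.
Closing under the operation: H = {e, r^2, r^4, r^6, r^8, r^10, r^12, s, r^2s, r^4s, r^6s, r^8s, r^10s, r^12s}, so |H| = 14.

14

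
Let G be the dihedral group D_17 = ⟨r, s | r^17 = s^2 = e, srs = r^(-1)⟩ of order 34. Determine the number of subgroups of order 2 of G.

17

|G| = 34 and 2 | 34, so subgroups of order 2 are possible by Lagrange.
The subgroups of order 2 are: {e, r^10s}; {e, r^11s}; {e, r^12s}; {e, r^13s}; … (17 in all).
So G has 17 subgroups of order 2.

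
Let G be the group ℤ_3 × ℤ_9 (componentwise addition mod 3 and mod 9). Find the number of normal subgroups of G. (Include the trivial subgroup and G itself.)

10

G is abelian, so every subgroup is normal.
G has 10 subgroups in total, hence 10 normal subgroups.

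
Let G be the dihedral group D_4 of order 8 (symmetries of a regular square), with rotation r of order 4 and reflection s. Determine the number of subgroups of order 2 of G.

5

|G| = 8 and 2 | 8, so subgroups of order 2 are possible by Lagrange.
The subgroups of order 2 are: {e, r^2}; {e, r^2s}; {e, r^3s}; {e, rs}; … (5 in all).
So G has 5 subgroups of order 2.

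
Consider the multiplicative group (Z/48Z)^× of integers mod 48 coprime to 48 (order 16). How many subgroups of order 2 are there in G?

|G| = 16 and 2 | 16, so subgroups of order 2 are possible by Lagrange.
The subgroups of order 2 are: {1, 17}; {1, 23}; {1, 25}; {1, 31}; … (7 in all).
So G has 7 subgroups of order 2.

7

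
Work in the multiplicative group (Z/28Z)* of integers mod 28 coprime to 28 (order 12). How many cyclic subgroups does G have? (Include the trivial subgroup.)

Each element a generates a cyclic subgroup ⟨a⟩; distinct elements may generate the same one (a cyclic group of order d has φ(d) generators).
Cyclic subgroups by order — order 1: 1; order 2: 3; order 3: 1; order 6: 3.
Total: 8.

8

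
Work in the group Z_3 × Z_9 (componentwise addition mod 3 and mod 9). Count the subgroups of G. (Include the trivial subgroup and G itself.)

|G| = 27, so by Lagrange every subgroup order divides 27. Divisors: 1, 3, 9, 27.
Subgroups by order — order 1: 1; order 3: 4; order 9: 4; order 27: 1.
Total: 1 + 4 + 4 + 1 = 10.

10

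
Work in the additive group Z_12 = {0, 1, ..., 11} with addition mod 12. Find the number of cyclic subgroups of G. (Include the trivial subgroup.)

6

Group the elements of G by the cyclic subgroup they generate; each cyclic subgroup of order d accounts for φ(d) elements.
Cyclic subgroups by order — order 1: 1; order 2: 1; order 3: 1; order 4: 1; order 6: 1; order 12: 1.
Total: 6.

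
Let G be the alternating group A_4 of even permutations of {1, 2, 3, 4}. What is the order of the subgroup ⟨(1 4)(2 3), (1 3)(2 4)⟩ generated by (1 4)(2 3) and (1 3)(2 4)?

|⟨(1 4)(2 3)⟩| = 2 and |⟨(1 3)(2 4)⟩| = 2, so |H| is a multiple of lcm(2, 2) = 2 and divides |G| = 12.
Closing under the operation: H = {e, (1 2)(3 4), (1 3)(2 4), (1 4)(2 3)}, so |H| = 4.

4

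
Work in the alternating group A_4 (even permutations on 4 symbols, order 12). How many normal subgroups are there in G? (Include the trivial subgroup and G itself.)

3

G has 10 subgroups. Checking conjugation-invariance by order — order 1: 1/1 normal; order 2: 0/3 normal; order 3: 0/4 normal; order 4: 1/1 normal; order 12: 1/1 normal.
Total normal subgroups: 3.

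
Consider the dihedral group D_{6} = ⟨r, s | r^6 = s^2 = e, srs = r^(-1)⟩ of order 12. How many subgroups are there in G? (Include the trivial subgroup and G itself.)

16

|G| = 12, so by Lagrange every subgroup order divides 12. Divisors: 1, 2, 3, 4, 6, 12.
Subgroups by order — order 1: 1; order 2: 7; order 3: 1; order 4: 3; order 6: 3; order 12: 1.
Total: 1 + 7 + 1 + 3 + 3 + 1 = 16.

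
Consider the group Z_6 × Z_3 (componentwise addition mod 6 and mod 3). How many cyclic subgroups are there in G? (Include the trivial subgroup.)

Each element a generates a cyclic subgroup ⟨a⟩; distinct elements may generate the same one (a cyclic group of order d has φ(d) generators).
Cyclic subgroups by order — order 1: 1; order 2: 1; order 3: 4; order 6: 4.
Total: 10.

10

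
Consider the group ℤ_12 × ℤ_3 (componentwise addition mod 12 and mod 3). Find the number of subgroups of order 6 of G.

|G| = 36 and 6 | 36, so subgroups of order 6 are possible by Lagrange.
The subgroups of order 6 are: {(0,0), (0,1), (0,2), (6,0), (6,1), (6,2)}; {(0,0), (2,0), (4,0), (6,0), (8,0), (10,0)}; {(0,0), (2,2), (4,1), (6,0), (8,2), (10,1)}; {(0,0), (2,1), (4,2), (6,0), (8,1), (10,2)}.
So G has 4 subgroups of order 6.

4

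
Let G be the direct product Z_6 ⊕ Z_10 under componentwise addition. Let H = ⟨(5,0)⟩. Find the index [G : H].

10

|⟨(5,0)⟩| = 6 and |G| = 60.
By Lagrange, [G : H] = |G|/|H| = 60/6 = 10.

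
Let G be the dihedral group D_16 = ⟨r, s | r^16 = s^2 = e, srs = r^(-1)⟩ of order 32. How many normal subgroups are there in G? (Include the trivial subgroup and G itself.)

8

G has 36 subgroups. Checking conjugation-invariance by order — order 1: 1/1 normal; order 2: 1/17 normal; order 4: 1/9 normal; order 8: 1/5 normal; order 16: 3/3 normal; order 32: 1/1 normal.
Total normal subgroups: 8.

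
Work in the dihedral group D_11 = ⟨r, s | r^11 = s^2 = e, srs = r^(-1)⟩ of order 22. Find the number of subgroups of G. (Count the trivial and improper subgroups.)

14

|G| = 22, so by Lagrange every subgroup order divides 22. Divisors: 1, 2, 11, 22.
Subgroups by order — order 1: 1; order 2: 11; order 11: 1; order 22: 1.
Total: 1 + 11 + 1 + 1 = 14.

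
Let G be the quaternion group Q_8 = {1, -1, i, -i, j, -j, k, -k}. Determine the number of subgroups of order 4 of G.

3

|G| = 8 and 4 | 8, so subgroups of order 4 are possible by Lagrange.
The subgroups of order 4 are: {1, -1, i, -i}; {1, -1, j, -j}; {1, -1, k, -k}.
So G has 3 subgroups of order 4.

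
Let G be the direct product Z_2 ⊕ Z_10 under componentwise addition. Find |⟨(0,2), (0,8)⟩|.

|⟨(0,2)⟩| = 5 and |⟨(0,8)⟩| = 5, so |H| is a multiple of lcm(5, 5) = 5 and divides |G| = 20.
Closing under the operation: H = {(0,0), (0,2), (0,4), (0,6), (0,8)}, so |H| = 5.

5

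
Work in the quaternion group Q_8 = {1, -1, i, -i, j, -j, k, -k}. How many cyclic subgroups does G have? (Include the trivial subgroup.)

5

Each element a generates a cyclic subgroup ⟨a⟩; distinct elements may generate the same one (a cyclic group of order d has φ(d) generators).
Cyclic subgroups by order — order 1: 1; order 2: 1; order 4: 3.
Total: 5.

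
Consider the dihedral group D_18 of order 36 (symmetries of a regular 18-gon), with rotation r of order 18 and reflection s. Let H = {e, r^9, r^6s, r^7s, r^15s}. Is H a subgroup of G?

No

|H| = 5 does not divide |G| = 36, so by Lagrange H is not a subgroup.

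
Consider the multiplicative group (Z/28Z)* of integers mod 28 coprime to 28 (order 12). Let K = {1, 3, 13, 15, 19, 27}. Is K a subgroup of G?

Closure fails: 3 · 3 = 9 ∉ K. So K is not a subgroup.

No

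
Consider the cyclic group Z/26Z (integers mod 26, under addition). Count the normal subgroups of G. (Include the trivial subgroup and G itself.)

G is abelian, so every subgroup is normal.
G has 4 subgroups in total, hence 4 normal subgroups.

4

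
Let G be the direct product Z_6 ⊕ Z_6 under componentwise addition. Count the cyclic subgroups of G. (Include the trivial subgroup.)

A cyclic subgroup of order d is generated by each of its φ(d) elements of order d, so the cyclic subgroups of order d number (#elements of order d)/φ(d).
Cyclic subgroups by order — order 1: 1; order 2: 3; order 3: 4; order 6: 12.
Total: 20.

20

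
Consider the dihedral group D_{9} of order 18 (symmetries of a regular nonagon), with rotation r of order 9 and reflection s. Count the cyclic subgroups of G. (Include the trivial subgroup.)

12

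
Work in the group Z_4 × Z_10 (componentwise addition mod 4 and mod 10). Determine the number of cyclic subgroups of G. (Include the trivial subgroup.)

12

Group the elements of G by the cyclic subgroup they generate; each cyclic subgroup of order d accounts for φ(d) elements.
Cyclic subgroups by order — order 1: 1; order 2: 3; order 4: 2; order 5: 1; order 10: 3; order 20: 2.
Total: 12.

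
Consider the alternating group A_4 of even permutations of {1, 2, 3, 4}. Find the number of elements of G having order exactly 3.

8

The elements of order 3 are: (2 3 4), (2 4 3), (1 2 3), (1 2 4), (1 3 2), (1 3 4), (1 4 2), (1 4 3).
That's 8.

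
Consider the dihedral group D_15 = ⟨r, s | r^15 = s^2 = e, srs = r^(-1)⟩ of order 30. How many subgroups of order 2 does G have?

|G| = 30 and 2 | 30, so subgroups of order 2 are possible by Lagrange.
The subgroups of order 2 are: {e, r^10s}; {e, r^11s}; {e, r^12s}; {e, r^13s}; … (15 in all).
So G has 15 subgroups of order 2.

15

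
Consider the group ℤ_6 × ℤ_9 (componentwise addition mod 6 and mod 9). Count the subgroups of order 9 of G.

|G| = 54 and 9 | 54, so subgroups of order 9 are possible by Lagrange.
The subgroups of order 9 are: {(0,0), (0,1), (0,2), (0,3), (0,4), (0,5), (0,6), (0,7), (0,8)}; {(0,0), (0,3), (0,6), (2,0), (2,3), (2,6), (4,0), (4,3), (4,6)}; {(0,0), (0,3), (0,6), (2,1), (2,4), (2,7), (4,2), (4,5), (4,8)}; {(0,0), (0,3), (0,6), (2,2), (2,5), (2,8), (4,1), (4,4), (4,7)}.
So G has 4 subgroups of order 9.

4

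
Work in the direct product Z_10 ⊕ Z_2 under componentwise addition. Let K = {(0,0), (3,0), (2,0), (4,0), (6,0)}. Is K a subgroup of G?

(2,0) ∈ K but its inverse (8,0) ∉ K, so K is not a subgroup.

No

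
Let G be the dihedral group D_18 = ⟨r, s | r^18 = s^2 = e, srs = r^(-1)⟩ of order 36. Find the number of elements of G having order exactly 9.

6

The elements of order 9 are: r^2, r^4, r^8, r^10, r^14, r^16.
That's 6.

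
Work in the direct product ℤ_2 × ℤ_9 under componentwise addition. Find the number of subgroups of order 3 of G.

1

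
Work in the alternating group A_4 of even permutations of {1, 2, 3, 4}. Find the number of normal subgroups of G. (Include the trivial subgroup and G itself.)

G has 10 subgroups. Checking conjugation-invariance by order — order 1: 1/1 normal; order 2: 0/3 normal; order 3: 0/4 normal; order 4: 1/1 normal; order 12: 1/1 normal.
Total normal subgroups: 3.

3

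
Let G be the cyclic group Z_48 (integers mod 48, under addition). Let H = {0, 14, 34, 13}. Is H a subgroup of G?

No

13 ∈ H but its inverse 35 ∉ H, so H is not a subgroup.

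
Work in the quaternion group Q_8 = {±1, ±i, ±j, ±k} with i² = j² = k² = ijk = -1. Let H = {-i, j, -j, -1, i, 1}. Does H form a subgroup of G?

|H| = 6 does not divide |G| = 8, so by Lagrange H is not a subgroup.

No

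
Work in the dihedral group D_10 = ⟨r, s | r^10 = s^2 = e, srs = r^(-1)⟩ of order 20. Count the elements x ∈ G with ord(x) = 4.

0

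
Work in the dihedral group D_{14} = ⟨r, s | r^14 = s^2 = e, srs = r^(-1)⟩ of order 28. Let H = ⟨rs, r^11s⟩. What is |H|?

|⟨rs⟩| = 2 and |⟨r^11s⟩| = 2, so |H| is a multiple of lcm(2, 2) = 2 and divides |G| = 28.
Closing under the operation: H = {e, r^2, r^4, r^6, r^8, r^10, r^12, rs, r^3s, r^5s, r^7s, r^9s, r^11s, r^13s}, so |H| = 14.

14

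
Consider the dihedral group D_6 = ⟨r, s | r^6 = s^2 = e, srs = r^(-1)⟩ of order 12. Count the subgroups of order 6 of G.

3

|G| = 12 and 6 | 12, so subgroups of order 6 are possible by Lagrange.
The subgroups of order 6 are: {e, r, r^2, r^3, r^4, r^5}; {e, r^2, r^4, s, r^2s, r^4s}; {e, r^2, r^4, rs, r^3s, r^5s}.
So G has 3 subgroups of order 6.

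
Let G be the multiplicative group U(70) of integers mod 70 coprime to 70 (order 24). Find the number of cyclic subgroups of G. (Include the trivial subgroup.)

12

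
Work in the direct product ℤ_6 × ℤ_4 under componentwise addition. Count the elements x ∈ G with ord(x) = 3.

An element (a,b) has order lcm(ord(a), ord(b)); count pairs with lcm equal to 3.
Enumerating gives 2 such elements.

2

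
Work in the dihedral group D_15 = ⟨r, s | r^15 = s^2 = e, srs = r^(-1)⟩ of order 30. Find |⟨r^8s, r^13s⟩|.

|⟨r^8s⟩| = 2 and |⟨r^13s⟩| = 2, so |H| is a multiple of lcm(2, 2) = 2 and divides |G| = 30.
Closing under the operation: H = {e, r^5, r^10, r^3s, r^8s, r^13s}, so |H| = 6.

6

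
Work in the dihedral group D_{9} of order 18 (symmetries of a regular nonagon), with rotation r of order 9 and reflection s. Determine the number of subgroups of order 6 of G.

3

|G| = 18 and 6 | 18, so subgroups of order 6 are possible by Lagrange.
The subgroups of order 6 are: {e, r^3, r^6, r^2s, r^5s, r^8s}; {e, r^3, r^6, s, r^3s, r^6s}; {e, r^3, r^6, rs, r^4s, r^7s}.
So G has 3 subgroups of order 6.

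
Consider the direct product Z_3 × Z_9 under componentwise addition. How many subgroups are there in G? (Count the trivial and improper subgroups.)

10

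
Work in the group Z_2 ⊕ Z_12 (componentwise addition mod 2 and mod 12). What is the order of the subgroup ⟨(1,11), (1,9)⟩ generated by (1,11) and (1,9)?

|⟨(1,11)⟩| = 12 and |⟨(1,9)⟩| = 4, so |H| is a multiple of lcm(12, 4) = 12 and divides |G| = 24.
Closing under the operation: H = {(0,0), (0,2), (0,4), (0,6), (0,8), (0,10), (1,1), (1,3), (1,5), (1,7), (1,9), (1,11)}, so |H| = 12.

12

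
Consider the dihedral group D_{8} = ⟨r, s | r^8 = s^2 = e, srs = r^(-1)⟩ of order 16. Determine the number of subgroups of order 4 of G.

|G| = 16 and 4 | 16, so subgroups of order 4 are possible by Lagrange.
The subgroups of order 4 are: {e, r^2, r^4, r^6}; {e, r^4, r^2s, r^6s}; {e, r^4, r^3s, r^7s}; {e, r^4, s, r^4s}; … (5 in all).
So G has 5 subgroups of order 4.

5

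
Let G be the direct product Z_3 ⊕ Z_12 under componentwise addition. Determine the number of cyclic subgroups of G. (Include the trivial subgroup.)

A cyclic subgroup of order d is generated by each of its φ(d) elements of order d, so the cyclic subgroups of order d number (#elements of order d)/φ(d).
Cyclic subgroups by order — order 1: 1; order 2: 1; order 3: 4; order 4: 1; order 6: 4; order 12: 4.
Total: 15.

15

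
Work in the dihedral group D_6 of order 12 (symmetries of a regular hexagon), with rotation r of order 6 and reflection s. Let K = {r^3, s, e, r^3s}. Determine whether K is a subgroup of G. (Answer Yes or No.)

|K| = 4 divides |G| = 12, consistent with Lagrange.
K contains the identity, every element's inverse is in K, and K is closed under ·: it is a subgroup.

Yes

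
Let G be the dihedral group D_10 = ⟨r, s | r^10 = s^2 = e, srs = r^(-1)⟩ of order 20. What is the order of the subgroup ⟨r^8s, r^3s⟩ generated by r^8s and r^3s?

4

|⟨r^8s⟩| = 2 and |⟨r^3s⟩| = 2, so |H| is a multiple of lcm(2, 2) = 2 and divides |G| = 20.
Closing under the operation: H = {e, r^5, r^3s, r^8s}, so |H| = 4.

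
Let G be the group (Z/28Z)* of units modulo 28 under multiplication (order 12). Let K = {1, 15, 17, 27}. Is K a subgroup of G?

17 ∈ K but its inverse 5 ∉ K, so K is not a subgroup.

No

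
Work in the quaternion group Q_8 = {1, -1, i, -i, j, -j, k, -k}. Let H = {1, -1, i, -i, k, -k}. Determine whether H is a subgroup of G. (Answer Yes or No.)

No

|H| = 6 does not divide |G| = 8, so by Lagrange H is not a subgroup.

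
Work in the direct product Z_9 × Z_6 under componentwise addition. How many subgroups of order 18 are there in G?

|G| = 54 and 18 | 54, so subgroups of order 18 are possible by Lagrange.
The subgroups of order 18 are: {(0,0), (0,1), (0,2), (0,3), (0,4), (0,5), (3,0), (3,1), (3,2), (3,3), (3,4), (3,5), (6,0), (6,1), (6,2), (6,3), (6,4), (6,5)}; {(0,0), (0,3), (1,0), (1,3), (2,0), (2,3), (3,0), (3,3), (4,0), (4,3), (5,0), (5,3), (6,0), (6,3), (7,0), (7,3), (8,0), (8,3)}; {(0,0), (0,3), (1,1), (1,4), (2,2), (2,5), (3,0), (3,3), (4,1), (4,4), (5,2), (5,5), (6,0), (6,3), (7,1), (7,4), (8,2), (8,5)}; {(0,0), (0,3), (1,2), (1,5), (2,1), (2,4), (3,0), (3,3), (4,2), (4,5), (5,1), (5,4), (6,0), (6,3), (7,2), (7,5), (8,1), (8,4)}.
So G has 4 subgroups of order 18.

4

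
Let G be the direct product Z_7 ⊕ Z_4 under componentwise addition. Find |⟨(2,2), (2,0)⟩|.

14

|⟨(2,2)⟩| = 14 and |⟨(2,0)⟩| = 7, so |H| is a multiple of lcm(14, 7) = 14 and divides |G| = 28.
Closing under the operation: H = {(0,0), (0,2), (1,0), (1,2), (2,0), (2,2), (3,0), (3,2), (4,0), (4,2), (5,0), (5,2), (6,0), (6,2)}, so |H| = 14.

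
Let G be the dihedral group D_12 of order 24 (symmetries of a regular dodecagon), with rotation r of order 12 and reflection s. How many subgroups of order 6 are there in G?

|G| = 24 and 6 | 24, so subgroups of order 6 are possible by Lagrange.
The subgroups of order 6 are: {e, r^2, r^4, r^6, r^8, r^10}; {e, r^4, r^8, r^2s, r^6s, r^10s}; {e, r^4, r^8, r^3s, r^7s, r^11s}; {e, r^4, r^8, s, r^4s, r^8s}; … (5 in all).
So G has 5 subgroups of order 6.

5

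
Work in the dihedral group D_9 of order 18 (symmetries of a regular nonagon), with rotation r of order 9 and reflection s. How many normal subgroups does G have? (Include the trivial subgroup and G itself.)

4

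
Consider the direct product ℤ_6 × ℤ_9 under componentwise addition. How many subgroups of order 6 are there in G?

|G| = 54 and 6 | 54, so subgroups of order 6 are possible by Lagrange.
The subgroups of order 6 are: {(0,0), (0,3), (0,6), (3,0), (3,3), (3,6)}; {(0,0), (1,0), (2,0), (3,0), (4,0), (5,0)}; {(0,0), (1,3), (2,6), (3,0), (4,3), (5,6)}; {(0,0), (1,6), (2,3), (3,0), (4,6), (5,3)}.
So G has 4 subgroups of order 6.

4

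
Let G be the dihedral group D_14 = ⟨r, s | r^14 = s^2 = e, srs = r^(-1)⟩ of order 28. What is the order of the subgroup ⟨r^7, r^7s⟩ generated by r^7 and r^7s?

4

|⟨r^7⟩| = 2 and |⟨r^7s⟩| = 2, so |H| is a multiple of lcm(2, 2) = 2 and divides |G| = 28.
Closing under the operation: H = {e, r^7, s, r^7s}, so |H| = 4.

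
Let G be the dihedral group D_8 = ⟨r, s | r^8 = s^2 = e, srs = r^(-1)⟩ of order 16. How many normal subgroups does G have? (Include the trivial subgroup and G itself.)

7

G has 19 subgroups. Checking conjugation-invariance by order — order 1: 1/1 normal; order 2: 1/9 normal; order 4: 1/5 normal; order 8: 3/3 normal; order 16: 1/1 normal.
Total normal subgroups: 7.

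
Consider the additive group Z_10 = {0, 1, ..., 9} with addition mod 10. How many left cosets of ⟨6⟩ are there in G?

2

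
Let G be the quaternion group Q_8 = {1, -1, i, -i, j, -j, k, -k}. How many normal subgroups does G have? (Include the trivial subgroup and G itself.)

G has 6 subgroups. Checking conjugation-invariance by order — order 1: 1/1 normal; order 2: 1/1 normal; order 4: 3/3 normal; order 8: 1/1 normal.
Total normal subgroups: 6.

6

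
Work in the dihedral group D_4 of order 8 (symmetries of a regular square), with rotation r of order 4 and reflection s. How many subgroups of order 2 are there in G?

5

|G| = 8 and 2 | 8, so subgroups of order 2 are possible by Lagrange.
The subgroups of order 2 are: {e, r^2}; {e, r^2s}; {e, r^3s}; {e, rs}; … (5 in all).
So G has 5 subgroups of order 2.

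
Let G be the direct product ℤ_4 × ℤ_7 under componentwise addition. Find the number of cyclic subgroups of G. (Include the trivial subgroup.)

6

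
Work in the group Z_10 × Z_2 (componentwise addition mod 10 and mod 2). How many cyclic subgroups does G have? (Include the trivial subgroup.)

8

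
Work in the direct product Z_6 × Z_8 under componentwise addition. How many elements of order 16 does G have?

An element (a,b) has order lcm(ord(a), ord(b)); count pairs with lcm equal to 16.
Enumerating gives 0 such elements.

0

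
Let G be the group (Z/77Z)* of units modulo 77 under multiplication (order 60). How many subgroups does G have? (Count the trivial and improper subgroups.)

|G| = 60, so by Lagrange every subgroup order divides 60. Divisors: 1, 2, 3, 4, 5, 6, 10, 12, 15, 20, 30, 60.
Subgroups by order — order 1: 1; order 2: 3; order 3: 1; order 4: 1; order 5: 1; order 6: 3; order 10: 3; order 12: 1; order 15: 1; order 20: 1; order 30: 3; order 60: 1.
Total: 1 + 3 + 1 + 1 + 1 + 3 + 3 + 1 + 1 + 1 + 3 + 1 = 20.

20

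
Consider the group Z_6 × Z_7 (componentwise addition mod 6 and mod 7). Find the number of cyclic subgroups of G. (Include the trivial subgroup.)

A cyclic subgroup of order d is generated by each of its φ(d) elements of order d, so the cyclic subgroups of order d number (#elements of order d)/φ(d).
Cyclic subgroups by order — order 1: 1; order 2: 1; order 3: 1; order 6: 1; order 7: 1; order 14: 1; order 21: 1; order 42: 1.
Total: 8.

8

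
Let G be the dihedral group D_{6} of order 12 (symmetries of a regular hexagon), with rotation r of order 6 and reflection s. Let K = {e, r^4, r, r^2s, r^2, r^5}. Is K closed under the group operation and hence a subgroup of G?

Closure fails: r^4 · r^5 = r^3 ∉ K. So K is not a subgroup.

No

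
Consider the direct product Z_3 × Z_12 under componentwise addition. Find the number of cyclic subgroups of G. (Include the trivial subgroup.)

Each element a generates a cyclic subgroup ⟨a⟩; distinct elements may generate the same one (a cyclic group of order d has φ(d) generators).
Cyclic subgroups by order — order 1: 1; order 2: 1; order 3: 4; order 4: 1; order 6: 4; order 12: 4.
Total: 15.

15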